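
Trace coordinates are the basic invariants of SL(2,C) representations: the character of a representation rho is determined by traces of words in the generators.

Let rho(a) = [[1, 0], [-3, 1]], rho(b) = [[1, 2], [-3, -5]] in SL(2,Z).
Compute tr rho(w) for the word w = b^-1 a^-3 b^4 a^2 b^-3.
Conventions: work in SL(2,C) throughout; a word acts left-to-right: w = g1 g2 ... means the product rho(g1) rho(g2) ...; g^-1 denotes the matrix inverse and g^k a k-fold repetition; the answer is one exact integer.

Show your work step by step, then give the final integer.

rho(b^-1) = [[-5, -2], [3, 1]]
... * rho(a^-1) = [[1, 0], [3, 1]]  ->  [[-11, -2], [6, 1]]
... * rho(a^-1) = [[1, 0], [3, 1]]  ->  [[-17, -2], [9, 1]]
... * rho(a^-1) = [[1, 0], [3, 1]]  ->  [[-23, -2], [12, 1]]
... * rho(b) = [[1, 2], [-3, -5]]  ->  [[-17, -36], [9, 19]]
... * rho(b) = [[1, 2], [-3, -5]]  ->  [[91, 146], [-48, -77]]
... * rho(b) = [[1, 2], [-3, -5]]  ->  [[-347, -548], [183, 289]]
... * rho(b) = [[1, 2], [-3, -5]]  ->  [[1297, 2046], [-684, -1079]]
... * rho(a) = [[1, 0], [-3, 1]]  ->  [[-4841, 2046], [2553, -1079]]
... * rho(a) = [[1, 0], [-3, 1]]  ->  [[-10979, 2046], [5790, -1079]]
... * rho(b^-1) = [[-5, -2], [3, 1]]  ->  [[61033, 24004], [-32187, -12659]]
... * rho(b^-1) = [[-5, -2], [3, 1]]  ->  [[-233153, -98062], [122958, 51715]]
... * rho(b^-1) = [[-5, -2], [3, 1]]  ->  [[871579, 368244], [-459645, -194201]]
tr = 871579 + -194201 = 677378

677378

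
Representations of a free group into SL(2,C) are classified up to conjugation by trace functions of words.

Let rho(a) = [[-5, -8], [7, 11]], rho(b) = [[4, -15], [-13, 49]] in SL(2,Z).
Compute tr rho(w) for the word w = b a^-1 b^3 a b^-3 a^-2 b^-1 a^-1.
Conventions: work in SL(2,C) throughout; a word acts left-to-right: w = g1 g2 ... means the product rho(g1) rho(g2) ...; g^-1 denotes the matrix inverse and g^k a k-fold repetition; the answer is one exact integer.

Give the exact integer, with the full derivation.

-512798856302697216

rho(b) = [[4, -15], [-13, 49]]
... * rho(a^-1) = [[11, 8], [-7, -5]]  ->  [[149, 107], [-486, -349]]
... * rho(b) = [[4, -15], [-13, 49]]  ->  [[-795, 3008], [2593, -9811]]
... * rho(b) = [[4, -15], [-13, 49]]  ->  [[-42284, 159317], [137915, -519634]]
... * rho(b) = [[4, -15], [-13, 49]]  ->  [[-2240257, 8440793], [7306902, -27530791]]
... * rho(a) = [[-5, -8], [7, 11]]  ->  [[70286836, 110770779], [-229250047, -361293917]]
... * rho(b^-1) = [[49, 15], [13, 4]]  ->  [[4884075091, 1497385656], [-15930073224, -4883926373]]
... * rho(b^-1) = [[49, 15], [13, 4]]  ->  [[258785692987, 79250668989], [-844064630825, -258486803852]]
... * rho(b^-1) = [[49, 15], [13, 4]]  ->  [[13710757653220, 4198788070761], [-44719495360501, -13694916677783]]
... * rho(a^-1) = [[11, 8], [-7, -5]]  ->  [[121426817690093, 88692120871955], [-396050032221030, -289281379495093]]
... * rho(a^-1) = [[11, 8], [-7, -5]]  ->  [[714850148487338, 527953937160969], [-2331580697965679, -1721993360292775]]
... * rho(b^-1) = [[49, 15], [13, 4]]  ->  [[41891058458972159, 12834567975953946], [-136633367884124346, -41861683910656285]]
... * rho(a^-1) = [[11, 8], [-7, -5]]  ->  [[370959667217016127, 270955627792007542], [-1209935259350773811, -883758523519713343]]
tr = 370959667217016127 + -883758523519713343 = -512798856302697216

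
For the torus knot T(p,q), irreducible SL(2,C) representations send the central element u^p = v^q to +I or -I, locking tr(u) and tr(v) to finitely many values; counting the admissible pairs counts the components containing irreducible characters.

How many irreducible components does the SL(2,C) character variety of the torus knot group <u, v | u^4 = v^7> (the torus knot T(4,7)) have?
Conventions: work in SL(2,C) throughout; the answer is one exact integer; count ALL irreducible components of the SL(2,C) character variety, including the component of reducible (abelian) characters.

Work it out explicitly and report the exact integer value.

Gamma = < u, v | u^4 = v^7 > (torus knot T(4,7)); the central element u^4 = v^7 acts as +I or -I in any irreducible SL(2,C) representation.
So on each irreducible component the traces are pinned: tr(u) = 2*cos(pi*alpha/4) with 1 <= alpha <= 3, tr(v) = 2*cos(pi*beta/7) with 1 <= beta <= 6.
The two central values (-1)^alpha I and (-1)^beta I must be the same matrix, so alpha and beta share a parity.
count pairs: odd alpha (2 choices) x odd beta (3), plus even alpha (1) x even beta (3): 2*3 + 1*3 = 9.
Total: 9 irreducible-character components + 1 reducible (abelian) component = 10.

10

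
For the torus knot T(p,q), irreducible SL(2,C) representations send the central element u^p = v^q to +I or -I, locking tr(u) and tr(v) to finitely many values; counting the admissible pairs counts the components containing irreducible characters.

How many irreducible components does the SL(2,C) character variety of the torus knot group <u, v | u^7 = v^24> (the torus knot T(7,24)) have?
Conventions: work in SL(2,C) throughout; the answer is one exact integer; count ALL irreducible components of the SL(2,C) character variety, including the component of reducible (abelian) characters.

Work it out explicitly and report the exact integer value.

70

In the torus knot group T(7,24), u^7 = v^24 is central, so an irreducible representation sends it to +I or -I (Schur).
On an irreducible component, tr(u) is locked at 2*cos(pi*alpha/7) for some alpha in 1..6, and tr(v) at 2*cos(pi*beta/24) for some beta in 1..23.
u^7 = (-1)^alpha I and v^24 = (-1)^beta I must agree, so alpha and beta have equal parity.
Enumerate parity-matched pairs: 3*12 odd-odd plus 3*11 even-even gives 69.
That is 69 components of irreducible characters, and with the reducible (abelian) component the total is 70.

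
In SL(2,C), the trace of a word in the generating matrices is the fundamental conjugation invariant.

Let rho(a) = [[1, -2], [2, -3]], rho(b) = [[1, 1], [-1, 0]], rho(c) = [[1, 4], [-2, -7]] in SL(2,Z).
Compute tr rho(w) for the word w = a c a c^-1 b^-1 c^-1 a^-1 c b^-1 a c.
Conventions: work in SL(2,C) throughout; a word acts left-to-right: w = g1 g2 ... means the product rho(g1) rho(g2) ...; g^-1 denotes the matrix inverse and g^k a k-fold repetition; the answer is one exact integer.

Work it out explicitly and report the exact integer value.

rho(a) = [[1, -2], [2, -3]]
... * rho(c) = [[1, 4], [-2, -7]]  ->  [[5, 18], [8, 29]]
... * rho(a) = [[1, -2], [2, -3]]  ->  [[41, -64], [66, -103]]
... * rho(c^-1) = [[-7, -4], [2, 1]]  ->  [[-415, -228], [-668, -367]]
... * rho(b^-1) = [[0, -1], [1, 1]]  ->  [[-228, 187], [-367, 301]]
... * rho(c^-1) = [[-7, -4], [2, 1]]  ->  [[1970, 1099], [3171, 1769]]
... * rho(a^-1) = [[-3, 2], [-2, 1]]  ->  [[-8108, 5039], [-13051, 8111]]
... * rho(c) = [[1, 4], [-2, -7]]  ->  [[-18186, -67705], [-29273, -108981]]
... * rho(b^-1) = [[0, -1], [1, 1]]  ->  [[-67705, -49519], [-108981, -79708]]
... * rho(a) = [[1, -2], [2, -3]]  ->  [[-166743, 283967], [-268397, 457086]]
... * rho(c) = [[1, 4], [-2, -7]]  ->  [[-734677, -2654741], [-1182569, -4273190]]
tr = -734677 + -4273190 = -5007867

-5007867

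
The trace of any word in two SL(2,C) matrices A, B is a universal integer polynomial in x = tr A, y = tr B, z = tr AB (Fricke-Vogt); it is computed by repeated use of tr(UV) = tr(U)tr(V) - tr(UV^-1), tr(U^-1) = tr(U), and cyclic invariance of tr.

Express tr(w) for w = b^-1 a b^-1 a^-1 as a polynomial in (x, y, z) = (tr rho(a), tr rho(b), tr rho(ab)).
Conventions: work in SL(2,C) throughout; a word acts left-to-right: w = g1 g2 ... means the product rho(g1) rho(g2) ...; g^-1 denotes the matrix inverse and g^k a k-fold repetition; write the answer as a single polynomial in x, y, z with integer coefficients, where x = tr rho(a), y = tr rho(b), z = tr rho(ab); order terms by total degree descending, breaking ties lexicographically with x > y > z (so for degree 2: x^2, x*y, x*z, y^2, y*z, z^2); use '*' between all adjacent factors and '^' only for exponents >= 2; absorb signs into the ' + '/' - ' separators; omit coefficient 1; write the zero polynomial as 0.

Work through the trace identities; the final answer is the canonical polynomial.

tr(b^-1) = tr(b) = y
tr(a b a) = tr(a) * tr(b a) - tr(b) = x*z - y
tr(a b a b) = tr(b a) * tr(b a) - tr(1)   [split at repeated b] = z^2 - 2
tr(b a b^-1 a) = tr(a b a) * tr(b) - tr(a b a b) = x*y*z - y^2 - z^2 + 2
tr(a b^-1 a^-1 b) = tr(b a b^-1) * tr(a) - tr(b a b^-1 a) = -x*y*z + x^2 + y^2 + z^2 - 2
tr(b^-1 a b^-1 a^-1) = tr(a b^-1 a^-1) * tr(b) - tr(a b^-1 a^-1 b) = x*y*z - x^2 - z^2 + 2

x*y*z - x^2 - z^2 + 2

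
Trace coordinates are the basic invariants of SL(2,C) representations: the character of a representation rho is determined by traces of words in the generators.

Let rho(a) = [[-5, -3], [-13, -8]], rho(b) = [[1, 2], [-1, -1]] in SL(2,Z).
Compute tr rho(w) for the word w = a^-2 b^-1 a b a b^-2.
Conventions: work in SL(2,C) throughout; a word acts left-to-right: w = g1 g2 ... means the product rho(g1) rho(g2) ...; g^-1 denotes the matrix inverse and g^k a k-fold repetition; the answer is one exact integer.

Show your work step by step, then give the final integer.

-567

rho(a^-1) = [[-8, 3], [13, -5]]
... * rho(a^-1) = [[-8, 3], [13, -5]]  ->  [[103, -39], [-169, 64]]
... * rho(b^-1) = [[-1, -2], [1, 1]]  ->  [[-142, -245], [233, 402]]
... * rho(a) = [[-5, -3], [-13, -8]]  ->  [[3895, 2386], [-6391, -3915]]
... * rho(b) = [[1, 2], [-1, -1]]  ->  [[1509, 5404], [-2476, -8867]]
... * rho(a) = [[-5, -3], [-13, -8]]  ->  [[-77797, -47759], [127651, 78364]]
... * rho(b^-1) = [[-1, -2], [1, 1]]  ->  [[30038, 107835], [-49287, -176938]]
... * rho(b^-1) = [[-1, -2], [1, 1]]  ->  [[77797, 47759], [-127651, -78364]]
tr = 77797 + -78364 = -567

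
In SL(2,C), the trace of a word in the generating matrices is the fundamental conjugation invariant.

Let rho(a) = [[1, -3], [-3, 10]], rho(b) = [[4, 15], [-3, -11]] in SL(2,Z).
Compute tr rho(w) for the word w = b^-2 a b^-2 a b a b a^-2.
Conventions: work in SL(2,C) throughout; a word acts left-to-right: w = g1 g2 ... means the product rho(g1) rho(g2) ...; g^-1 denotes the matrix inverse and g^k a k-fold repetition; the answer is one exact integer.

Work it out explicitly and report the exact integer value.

-47879188270

rho(b^-1) = [[-11, -15], [3, 4]]
... * rho(b^-1) = [[-11, -15], [3, 4]]  ->  [[76, 105], [-21, -29]]
... * rho(a) = [[1, -3], [-3, 10]]  ->  [[-239, 822], [66, -227]]
... * rho(b^-1) = [[-11, -15], [3, 4]]  ->  [[5095, 6873], [-1407, -1898]]
... * rho(b^-1) = [[-11, -15], [3, 4]]  ->  [[-35426, -48933], [9783, 13513]]
... * rho(a) = [[1, -3], [-3, 10]]  ->  [[111373, -383052], [-30756, 105781]]
... * rho(b) = [[4, 15], [-3, -11]]  ->  [[1594648, 5884167], [-440367, -1624931]]
... * rho(a) = [[1, -3], [-3, 10]]  ->  [[-16057853, 54057726], [4434426, -14928209]]
... * rho(b) = [[4, 15], [-3, -11]]  ->  [[-226404590, -835502781], [62522331, 230726689]]
... * rho(a^-1) = [[10, 3], [3, 1]]  ->  [[-4770554243, -1514716551], [1317403377, 418293682]]
... * rho(a^-1) = [[10, 3], [3, 1]]  ->  [[-52249692083, -15826379280], [14428914816, 4370503813]]
tr = -52249692083 + 4370503813 = -47879188270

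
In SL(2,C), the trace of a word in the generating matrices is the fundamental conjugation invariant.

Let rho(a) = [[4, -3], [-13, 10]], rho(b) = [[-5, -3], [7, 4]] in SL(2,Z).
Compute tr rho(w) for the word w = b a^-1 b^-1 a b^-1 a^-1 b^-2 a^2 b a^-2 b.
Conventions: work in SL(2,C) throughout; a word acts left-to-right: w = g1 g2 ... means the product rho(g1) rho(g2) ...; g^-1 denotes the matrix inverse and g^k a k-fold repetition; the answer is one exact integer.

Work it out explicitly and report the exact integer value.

35115810716

rho(b) = [[-5, -3], [7, 4]]
... * rho(a^-1) = [[10, 3], [13, 4]]  ->  [[-89, -27], [122, 37]]
... * rho(b^-1) = [[4, 3], [-7, -5]]  ->  [[-167, -132], [229, 181]]
... * rho(a) = [[4, -3], [-13, 10]]  ->  [[1048, -819], [-1437, 1123]]
... * rho(b^-1) = [[4, 3], [-7, -5]]  ->  [[9925, 7239], [-13609, -9926]]
... * rho(a^-1) = [[10, 3], [13, 4]]  ->  [[193357, 58731], [-265128, -80531]]
... * rho(b^-1) = [[4, 3], [-7, -5]]  ->  [[362311, 286416], [-496795, -392729]]
... * rho(b^-1) = [[4, 3], [-7, -5]]  ->  [[-555668, -345147], [761923, 473260]]
... * rho(a) = [[4, -3], [-13, 10]]  ->  [[2264239, -1784466], [-3104688, 2446831]]
... * rho(a) = [[4, -3], [-13, 10]]  ->  [[32255014, -24637377], [-44227555, 33782374]]
... * rho(b) = [[-5, -3], [7, 4]]  ->  [[-333736709, -195314550], [457614393, 267812161]]
... * rho(a^-1) = [[10, 3], [13, 4]]  ->  [[-5876456240, -1782468327], [8057702023, 2444091823]]
... * rho(a^-1) = [[10, 3], [13, 4]]  ->  [[-81936650651, -24759242028], [112350213929, 33949473361]]
... * rho(b) = [[-5, -3], [7, 4]]  ->  [[236368559059, 146772983841], [-324104756118, -201252748343]]
tr = 236368559059 + -201252748343 = 35115810716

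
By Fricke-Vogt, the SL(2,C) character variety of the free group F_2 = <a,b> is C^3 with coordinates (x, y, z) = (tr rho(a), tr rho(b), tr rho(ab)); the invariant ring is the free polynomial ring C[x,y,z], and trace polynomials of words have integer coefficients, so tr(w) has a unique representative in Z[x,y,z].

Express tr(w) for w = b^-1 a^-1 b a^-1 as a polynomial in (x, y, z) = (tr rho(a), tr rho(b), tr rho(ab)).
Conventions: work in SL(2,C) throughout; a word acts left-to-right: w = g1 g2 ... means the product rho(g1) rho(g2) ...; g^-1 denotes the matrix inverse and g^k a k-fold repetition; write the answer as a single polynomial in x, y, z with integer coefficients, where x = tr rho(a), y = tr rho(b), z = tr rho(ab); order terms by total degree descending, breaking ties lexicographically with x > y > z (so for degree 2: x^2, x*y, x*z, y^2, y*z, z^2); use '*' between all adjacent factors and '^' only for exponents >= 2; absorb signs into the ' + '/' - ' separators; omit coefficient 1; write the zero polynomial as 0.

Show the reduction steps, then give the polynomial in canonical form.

tr(a^-1) = tr(a) = x
and tr(b a b) = tr(b) * tr(a b) - tr(a) = y*z - x
next, tr(b a b a) = tr(b a) * tr(b a) - tr(1)   [split at repeated b] = z^2 - 2
tr(a b a^-1 b) = tr(b a b) * tr(a) - tr(b a b a) = x*y*z - x^2 - z^2 + 2
tr(b a^-1 b^-1 a) = tr(a b a^-1) * tr(b) - tr(a b a^-1 b) = -x*y*z + x^2 + y^2 + z^2 - 2
and tr(b^-1 a^-1 b a^-1) = tr(b a^-1 b^-1) * tr(a) - tr(b a^-1 b^-1 a) = x*y*z - y^2 - z^2 + 2

x*y*z - y^2 - z^2 + 2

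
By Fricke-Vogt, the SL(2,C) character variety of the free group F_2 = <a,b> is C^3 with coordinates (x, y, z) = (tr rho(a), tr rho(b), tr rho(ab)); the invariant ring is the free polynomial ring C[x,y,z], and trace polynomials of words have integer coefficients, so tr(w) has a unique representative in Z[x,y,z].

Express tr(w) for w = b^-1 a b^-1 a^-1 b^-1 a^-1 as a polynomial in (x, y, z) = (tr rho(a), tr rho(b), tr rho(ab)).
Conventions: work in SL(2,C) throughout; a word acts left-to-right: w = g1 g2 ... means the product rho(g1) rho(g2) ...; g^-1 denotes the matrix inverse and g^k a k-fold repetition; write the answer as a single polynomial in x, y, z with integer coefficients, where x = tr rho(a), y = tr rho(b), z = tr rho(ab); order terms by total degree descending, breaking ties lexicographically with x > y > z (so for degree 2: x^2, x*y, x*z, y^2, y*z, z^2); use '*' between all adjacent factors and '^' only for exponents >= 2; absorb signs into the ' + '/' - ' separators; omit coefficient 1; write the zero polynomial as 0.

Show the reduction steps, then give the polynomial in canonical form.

x*y*z^2 - x^2*z - z^3 - x*y + 3*z

tr(a^-1) = tr(a) = x
tr(a^-1 b) = tr(b) tr(a) - tr(b a) = x*y - z
tr(b^-1 a^-1) = tr(a^-1) tr(b) - tr(a^-1 b) = z
tr(b a b) = tr(b) tr(a b) - tr(a) = y*z - x
tr(b a b a) = tr(a b) tr(a b) - tr(1)   [split at repeated a] = z^2 - 2
tr(a^-1 b a b) = tr(b a b) tr(a) - tr(b a b a) = x*y*z - x^2 - z^2 + 2
tr(b a b^-1 a^-1) = tr(a^-1 b a) tr(b) - tr(a^-1 b a b) = -x*y*z + x^2 + y^2 + z^2 - 2
tr(a b^-1 a^-2 b) = tr(b a b^-1 a^-1) tr(a) - tr(b a b^-1) = -x^2*y*z + x^3 + x*y^2 + x*z^2 - 3*x
tr(a^-1 b^-1 a b^-1 a^-1) = tr(a b^-1 a^-2) tr(b) - tr(a b^-1 a^-2 b) = x^2*y*z - x^3 - x*y^2 - x*z^2 + y*z + 3*x
tr(a^2 b) = tr(a) tr(b a) - tr(b) = x*z - y
tr(a^2) = tr(a) tr(a) - tr(1) = x^2 - 2
tr(a b^2 a) = tr(b) tr(a^2 b) - tr(a^2) = x*y*z - x^2 - y^2 + 2
tr(a b^2 a b) = tr(b) tr(a b a b) - tr(a b a) = y*z^2 - x*z - y
tr(b a b^-1 a b) = tr(a b^2 a) tr(b) - tr(a b^2 a b) = x*y^2*z - x^2*y - y^3 - y*z^2 + x*z + 3*y
tr(a b a b a) = tr(a) tr(b a b a) - tr(b a b) = x*z^2 - y*z - x
tr(a b a b a b) = tr(a b) tr(a b a b) - tr(a^-1 b^-1)   [split at repeated a] = z^3 - 3*z
tr(b a b^-1 a b a) = tr(a b a b a) tr(b) - tr(a b a b a b) = x*y*z^2 - y^2*z - z^3 - x*y + 3*z
tr(b^-1 a b a^-1 b a) = tr(b a b^-1 a b) tr(a) - tr(b a b^-1 a b a) = x^2*y^2*z - x^3*y - x*y^3 - 2*x*y*z^2 + x^2*z + y^2*z + z^3 + 4*x*y - 3*z
tr(a^-1 b a^-1 b^-1 a b) = tr(b^-1 a b a^-1 b) tr(a) - tr(b^-1 a b a^-1 b a) = -x^2*y^2*z + x^3*y + x*y^3 + 2*x*y*z^2 - x^2*z - y^2*z - z^3 - 3*x*y + 3*z
tr(a^-1 b^-1 a b^-1 a^-1 b) = tr(a^-1 b a^-1 b^-1 a) tr(b) - tr(a^-1 b a^-1 b^-1 a b) = x^2*y^2*z - x^3*y - x*y^3 - 2*x*y*z^2 + x^2*z + y^2*z + z^3 + 4*x*y - 3*z
tr(b^-1 a b^-1 a^-1 b^-1 a^-1) = tr(a^-1 b^-1 a b^-1 a^-1) tr(b) - tr(a^-1 b^-1 a b^-1 a^-1 b) = x*y*z^2 - x^2*z - z^3 - x*y + 3*z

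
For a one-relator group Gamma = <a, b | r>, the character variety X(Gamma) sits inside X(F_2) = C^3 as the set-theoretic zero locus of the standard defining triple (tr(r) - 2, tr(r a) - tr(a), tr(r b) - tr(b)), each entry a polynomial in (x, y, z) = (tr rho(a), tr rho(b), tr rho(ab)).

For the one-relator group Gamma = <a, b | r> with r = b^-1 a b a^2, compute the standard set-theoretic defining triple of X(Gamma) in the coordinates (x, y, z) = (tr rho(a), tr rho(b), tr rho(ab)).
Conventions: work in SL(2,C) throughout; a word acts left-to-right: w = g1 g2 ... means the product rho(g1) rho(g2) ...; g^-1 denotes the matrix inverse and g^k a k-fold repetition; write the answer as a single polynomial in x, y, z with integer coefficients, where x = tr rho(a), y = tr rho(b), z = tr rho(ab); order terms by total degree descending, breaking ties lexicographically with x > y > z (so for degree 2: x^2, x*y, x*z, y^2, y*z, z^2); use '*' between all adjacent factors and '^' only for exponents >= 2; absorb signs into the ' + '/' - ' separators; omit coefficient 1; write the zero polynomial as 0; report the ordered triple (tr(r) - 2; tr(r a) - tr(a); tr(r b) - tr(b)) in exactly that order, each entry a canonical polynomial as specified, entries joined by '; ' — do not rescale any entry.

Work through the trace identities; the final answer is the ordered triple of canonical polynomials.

tr(b a^2) = tr(a) * tr(b a) - tr(b)  (reduce the a square) = x*z - y
next, tr(a b a^2) = tr(a) * tr(b a^2) - tr(b a)  (reduce the a square) = x^2*z - x*y - z
tr(b a b a) = tr(a b) * tr(a b) - tr(1)  (split on a) = z^2 - 2
tr(b a b) = tr(b) * tr(a b) - tr(a)  (reduce the b square) = y*z - x
and tr(a b a^2 b) = tr(a) * tr(b a b a) - tr(b a b)  (reduce the a square) = x*z^2 - y*z - x
tr(b^-1 a b a^2) = tr(a b a^2) * tr(b) - tr(a b a^2 b)  (eliminate b^-1) = x^2*y*z - x*y^2 - x*z^2 + x
next, tr(a b a^3) = tr(a) * tr(a b a^2) - tr(a b a)  (reduce the a square) = x^3*z - x^2*y - 2*x*z + y
and tr(a b a^3 b) = tr(a) * tr(a b a b a) - tr(a b a b)  (reduce the a square) = x^2*z^2 - x*y*z - x^2 - z^2 + 2
tr(b^-1 a b a^3) = tr(a b a^3) * tr(b) - tr(a b a^3 b)  (eliminate b^-1) = x^3*y*z - x^2*y^2 - x^2*z^2 - x*y*z + x^2 + y^2 + z^2 - 2
assemble the triple (tr(r) - 2; tr(r a) - x; tr(r b) - y)

x^2*y*z - x*y^2 - x*z^2 + x - 2; x^3*y*z - x^2*y^2 - x^2*z^2 - x*y*z + x^2 + y^2 + z^2 - x - 2; x^2*z - x*y - y - z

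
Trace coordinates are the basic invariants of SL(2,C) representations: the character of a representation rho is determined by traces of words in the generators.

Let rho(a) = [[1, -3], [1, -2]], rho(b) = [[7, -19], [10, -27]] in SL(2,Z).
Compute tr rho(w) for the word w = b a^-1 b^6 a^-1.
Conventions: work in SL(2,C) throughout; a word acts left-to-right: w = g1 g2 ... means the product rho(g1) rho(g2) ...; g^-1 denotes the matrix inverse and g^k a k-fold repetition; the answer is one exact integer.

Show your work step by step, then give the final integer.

-198325332

rho(b) = [[7, -19], [10, -27]]
... * rho(a^-1) = [[-2, 3], [-1, 1]]  ->  [[5, 2], [7, 3]]
... * rho(b) = [[7, -19], [10, -27]]  ->  [[55, -149], [79, -214]]
... * rho(b) = [[7, -19], [10, -27]]  ->  [[-1105, 2978], [-1587, 4277]]
... * rho(b) = [[7, -19], [10, -27]]  ->  [[22045, -59411], [31661, -85326]]
... * rho(b) = [[7, -19], [10, -27]]  ->  [[-439795, 1185242], [-631633, 1702243]]
... * rho(b) = [[7, -19], [10, -27]]  ->  [[8773855, -23645429], [12600999, -33959534]]
... * rho(b) = [[7, -19], [10, -27]]  ->  [[-175037305, 471723338], [-251388347, 677488437]]
... * rho(a^-1) = [[-2, 3], [-1, 1]]  ->  [[-121648728, -53388577], [-174711743, -76676604]]
tr = -121648728 + -76676604 = -198325332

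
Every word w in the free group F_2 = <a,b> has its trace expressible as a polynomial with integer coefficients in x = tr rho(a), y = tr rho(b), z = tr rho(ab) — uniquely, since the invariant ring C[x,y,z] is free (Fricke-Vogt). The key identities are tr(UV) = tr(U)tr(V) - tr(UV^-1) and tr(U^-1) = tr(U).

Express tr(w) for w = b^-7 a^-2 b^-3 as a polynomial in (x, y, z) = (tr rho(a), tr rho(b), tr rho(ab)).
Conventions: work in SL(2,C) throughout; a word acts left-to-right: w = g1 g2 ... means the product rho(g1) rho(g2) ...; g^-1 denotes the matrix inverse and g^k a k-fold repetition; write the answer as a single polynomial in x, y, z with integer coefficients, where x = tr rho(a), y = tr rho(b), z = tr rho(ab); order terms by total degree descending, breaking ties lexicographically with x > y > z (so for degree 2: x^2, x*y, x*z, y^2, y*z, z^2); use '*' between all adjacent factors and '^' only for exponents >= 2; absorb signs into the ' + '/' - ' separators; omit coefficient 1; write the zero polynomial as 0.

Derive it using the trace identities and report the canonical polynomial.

use: trace(b^-1) = trace(b) = y
trace(b^-2) = trace(b^-1)*trace(b) - trace(1)   [inverse elimination on b] = y^2 - 2
trace(b^-3) = trace(b^-2)*trace(b) - trace(b^-1)   [inverse elimination on b] = y^3 - 3*y
apply: trace(a b^-1) = trace(a)*trace(b) - trace(a b)   [inverse elimination on b] = x*y - z
apply: trace(b^-1 a b^-1) = trace(a b^-1)*trace(b) - trace(a)   [inverse elimination on b] = x*y^2 - y*z - x
use: trace(b^-3 a) = trace(b^-1 a b^-1)*trace(b) - trace(b^-1 a)   [inverse elimination on b] = x*y^3 - y^2*z - 2*x*y + z
trace(a^-1 b^-3) = trace(b^-3)*trace(a) - trace(b^-3 a)   [inverse elimination on a] = y^2*z - x*y - z
trace(a^-1 b^-2) = trace(b^-1 a^-1)*trace(b) - trace(b^-1 a^-1 b)   [inverse elimination on b] = y*z - x
use: trace(b^-2 a^-1 b^-2) = trace(a^-1 b^-3)*trace(b) - trace(a^-1 b^-2)   [inverse elimination on b] = y^3*z - x*y^2 - 2*y*z + x
use: trace(b^-4 a^-1 b^-1) = trace(b^-2 a^-1 b^-2)*trace(b) - trace(b^-2 a^-1 b^-1)   [inverse elimination on b] = y^4*z - x*y^3 - 3*y^2*z + 2*x*y + z
trace(b^-6 a^-1) = trace(b^-4 a^-1 b^-1)*trace(b) - trace(b^-4 a^-1)   [inverse elimination on b] = y^5*z - x*y^4 - 4*y^3*z + 3*x*y^2 + 3*y*z - x
use: trace(b^-4 a^-1 b^-3) = trace(b^-6 a^-1)*trace(b) - trace(b^-6 a^-1 b)   [inverse elimination on b] = y^6*z - x*y^5 - 5*y^4*z + 4*x*y^3 + 6*y^2*z - 3*x*y - z
trace(b^-2 a^-1 b^-6) = trace(b^-4 a^-1 b^-3)*trace(b) - trace(b^-4 a^-1 b^-2)   [inverse elimination on b] = y^7*z - x*y^6 - 6*y^5*z + 5*x*y^4 + 10*y^3*z - 6*x*y^2 - 4*y*z + x
trace(b^-3 a^-1 b^-6) = trace(b^-2 a^-1 b^-6)*trace(b) - trace(b^-2 a^-1 b^-5)   [inverse elimination on b] = y^8*z - x*y^7 - 7*y^6*z + 6*x*y^5 + 15*y^4*z - 10*x*y^3 - 10*y^2*z + 4*x*y + z
apply: trace(a^-1 b^-10) = trace(b^-3 a^-1 b^-6)*trace(b) - trace(b^-3 a^-1 b^-5)   [inverse elimination on b] = y^9*z - x*y^8 - 8*y^7*z + 7*x*y^6 + 21*y^5*z - 15*x*y^4 - 20*y^3*z + 10*x*y^2 + 5*y*z - x
use: trace(b^-4) = trace(b^-3)*trace(b) - trace(b^-2)   [inverse elimination on b] = y^4 - 4*y^2 + 2
trace(b^-5) = trace(b^-4)*trace(b) - trace(b^-3)   [inverse elimination on b] = y^5 - 5*y^3 + 5*y
trace(b^-6) = trace(b^-5)*trace(b) - trace(b^-4)   [inverse elimination on b] = y^6 - 6*y^4 + 9*y^2 - 2
trace(b^-7) = trace(b^-6)*trace(b) - trace(b^-5)   [inverse elimination on b] = y^7 - 7*y^5 + 14*y^3 - 7*y
trace(b^-8) = trace(b^-7)*trace(b) - trace(b^-6)   [inverse elimination on b] = y^8 - 8*y^6 + 20*y^4 - 16*y^2 + 2
trace(b^-9) = trace(b^-8)*trace(b) - trace(b^-7)   [inverse elimination on b] = y^9 - 9*y^7 + 27*y^5 - 30*y^3 + 9*y
trace(b^-10) = trace(b^-9)*trace(b) - trace(b^-8)   [inverse elimination on b] = y^10 - 10*y^8 + 35*y^6 - 50*y^4 + 25*y^2 - 2
apply: trace(b^-7 a^-2 b^-3) = trace(a^-1 b^-10)*trace(a) - trace(a^-1 b^-10 a)   [inverse elimination on a] = x*y^9*z - x^2*y^8 - y^10 - 8*x*y^7*z + 7*x^2*y^6 + 10*y^8 + 21*x*y^5*z - 15*x^2*y^4 - 35*y^6 - 20*x*y^3*z + 10*x^2*y^2 + 50*y^4 + 5*x*y*z - x^2 - 25*y^2 + 2

x*y^9*z - x^2*y^8 - y^10 - 8*x*y^7*z + 7*x^2*y^6 + 10*y^8 + 21*x*y^5*z - 15*x^2*y^4 - 35*y^6 - 20*x*y^3*z + 10*x^2*y^2 + 50*y^4 + 5*x*y*z - x^2 - 25*y^2 + 2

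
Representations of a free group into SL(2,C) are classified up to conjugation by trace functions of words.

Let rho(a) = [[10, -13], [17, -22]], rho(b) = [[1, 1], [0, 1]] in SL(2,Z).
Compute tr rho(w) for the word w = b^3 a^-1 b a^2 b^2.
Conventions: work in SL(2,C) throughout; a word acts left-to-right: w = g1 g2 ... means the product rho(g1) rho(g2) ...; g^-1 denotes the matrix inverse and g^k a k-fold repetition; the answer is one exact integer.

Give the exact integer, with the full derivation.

17430

rho(b) = [[1, 1], [0, 1]]
... * rho(b) = [[1, 1], [0, 1]]  ->  [[1, 2], [0, 1]]
... * rho(b) = [[1, 1], [0, 1]]  ->  [[1, 3], [0, 1]]
... * rho(a^-1) = [[-22, 13], [-17, 10]]  ->  [[-73, 43], [-17, 10]]
... * rho(b) = [[1, 1], [0, 1]]  ->  [[-73, -30], [-17, -7]]
... * rho(a) = [[10, -13], [17, -22]]  ->  [[-1240, 1609], [-289, 375]]
... * rho(a) = [[10, -13], [17, -22]]  ->  [[14953, -19278], [3485, -4493]]
... * rho(b) = [[1, 1], [0, 1]]  ->  [[14953, -4325], [3485, -1008]]
... * rho(b) = [[1, 1], [0, 1]]  ->  [[14953, 10628], [3485, 2477]]
tr = 14953 + 2477 = 17430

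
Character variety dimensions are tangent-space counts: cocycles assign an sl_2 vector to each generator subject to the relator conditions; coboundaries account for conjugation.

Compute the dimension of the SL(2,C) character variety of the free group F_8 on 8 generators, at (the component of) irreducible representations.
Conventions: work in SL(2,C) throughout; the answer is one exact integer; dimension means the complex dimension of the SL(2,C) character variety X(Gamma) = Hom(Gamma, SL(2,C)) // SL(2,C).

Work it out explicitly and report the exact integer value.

Here Gamma is free of rank 8 — no relator constrains a cocycle.
A cocycle picks one sl_2 vector per generator freely, giving dim Z^1 = 3*8 = 24.
Irreducibility makes the coboundary map sl_2 -> Z^1 injective (trivial centralizer), so dim B^1 = 3.
dim X = dim H^1 = dim Z^1 - dim B^1 = 24 - 3 = 21.

21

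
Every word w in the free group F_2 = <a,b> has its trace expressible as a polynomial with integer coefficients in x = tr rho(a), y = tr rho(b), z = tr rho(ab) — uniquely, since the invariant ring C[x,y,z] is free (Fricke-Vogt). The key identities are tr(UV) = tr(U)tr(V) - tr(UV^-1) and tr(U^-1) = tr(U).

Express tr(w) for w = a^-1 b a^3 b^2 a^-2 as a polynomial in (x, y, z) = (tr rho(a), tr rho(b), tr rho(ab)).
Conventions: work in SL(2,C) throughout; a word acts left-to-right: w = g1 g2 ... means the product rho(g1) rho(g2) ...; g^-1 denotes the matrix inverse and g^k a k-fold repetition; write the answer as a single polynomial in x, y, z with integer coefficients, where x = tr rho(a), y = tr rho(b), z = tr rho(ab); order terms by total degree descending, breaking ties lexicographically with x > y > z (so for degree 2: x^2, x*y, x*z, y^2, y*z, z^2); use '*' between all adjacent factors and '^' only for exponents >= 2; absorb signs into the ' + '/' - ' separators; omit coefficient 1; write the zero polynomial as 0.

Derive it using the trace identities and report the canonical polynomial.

use: trace(a b a) = trace(a) trace(b a) - trace(b)   [square of a] = x*z - y
apply: trace(a^3 b) = trace(a) trace(a b a) - trace(a b)   [square of a] = x^2*z - x*y - z
use: trace(a^2) = trace(a) trace(a) - trace(1)   [square of a] = x^2 - 2
trace(a^3) = trace(a) trace(a^2) - trace(a)   [square of a] = x^3 - 3*x
trace(a^3 b^2) = trace(b) trace(a^3 b) - trace(a^3)   [square of b] = x^2*y*z - x^3 - x*y^2 - y*z + 3*x
trace(b a^3 b^2) = trace(b) trace(a^3 b^2) - trace(a^3 b)   [square of b] = x^2*y^2*z - x^3*y - x*y^3 - x^2*z - y^2*z + 4*x*y + z
apply: trace(a b a b) = trace(b a) trace(b a) - trace(1)   [split at a repeated b] = z^2 - 2
trace(b^2 a b a) = trace(b) trace(a b a b) - trace(a b a)   [square of b] = y*z^2 - x*z - y
trace(b a b) = trace(b) trace(a b) - trace(a)   [square of b] = y*z - x
trace(b^2 a b) = trace(b) trace(b a b) - trace(b a)   [square of b] = y^2*z - x*y - z
trace(a b^2 a b a) = trace(a) trace(b^2 a b a) - trace(b^2 a b)   [square of a] = x*y*z^2 - x^2*z - y^2*z + z
apply: trace(b a^3 b^2 a) = trace(a) trace(a b^2 a b a) - trace(a b^2 a b)   [square of a] = x^2*y*z^2 - x^3*z - x*y^2*z - y*z^2 + 2*x*z + y
trace(b a^3 b^2 a^-1) = trace(b a^3 b^2) trace(a) - trace(b a^3 b^2 a)   [inverse elimination on a] = x^3*y^2*z - x^4*y - x^2*y^3 - x^2*y*z^2 + 4*x^2*y + y*z^2 - x*z - y
apply: trace(a^-1 b a^3 b^2 a^-1) = trace(b a^3 b^2 a^-1) trace(a) - trace(b a^3 b^2)   [inverse elimination on a] = x^4*y^2*z - x^5*y - x^3*y^3 - x^3*y*z^2 - x^2*y^2*z + 5*x^3*y + x*y^3 + x*y*z^2 + y^2*z - 5*x*y - z
trace(a^-1 b a^3 b^2 a^-2) = trace(a^-1 b a^3 b^2 a^-1) trace(a) - trace(a^-1 b a^3 b^2)   [inverse elimination on a] = x^5*y^2*z - x^6*y - x^4*y^3 - x^4*y*z^2 - 2*x^3*y^2*z + 6*x^4*y + 2*x^2*y^3 + 2*x^2*y*z^2 + x*y^2*z - 9*x^2*y - y*z^2 + y

x^5*y^2*z - x^6*y - x^4*y^3 - x^4*y*z^2 - 2*x^3*y^2*z + 6*x^4*y + 2*x^2*y^3 + 2*x^2*y*z^2 + x*y^2*z - 9*x^2*y - y*z^2 + y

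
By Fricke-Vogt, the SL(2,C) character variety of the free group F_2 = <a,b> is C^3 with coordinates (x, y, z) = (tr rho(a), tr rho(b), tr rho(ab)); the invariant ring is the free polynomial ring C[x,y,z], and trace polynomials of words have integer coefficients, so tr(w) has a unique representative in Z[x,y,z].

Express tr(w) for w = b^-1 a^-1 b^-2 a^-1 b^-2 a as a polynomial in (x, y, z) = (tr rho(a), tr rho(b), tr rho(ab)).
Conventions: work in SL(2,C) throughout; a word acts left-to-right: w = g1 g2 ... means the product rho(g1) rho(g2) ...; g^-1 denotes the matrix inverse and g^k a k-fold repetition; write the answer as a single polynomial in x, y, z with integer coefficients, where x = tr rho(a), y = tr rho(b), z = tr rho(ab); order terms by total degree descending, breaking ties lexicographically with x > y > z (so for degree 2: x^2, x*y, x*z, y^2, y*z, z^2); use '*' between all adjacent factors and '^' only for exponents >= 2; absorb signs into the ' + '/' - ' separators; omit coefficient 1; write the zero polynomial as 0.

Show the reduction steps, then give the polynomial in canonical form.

x*y^3*z^2 - 2*x^2*y^2*z - y^2*z^3 + x^3*y + x*y*z^2 + y^2*z - 2*x*y + z

use: tr(b^-1) = tr(b) = y
apply: tr(b^-1 a) = tr(a) tr(b) - tr(a b)   [inverse elimination on b] = x*y - z
tr(b^-1 a^-1) = tr(b^-1) tr(a) - tr(b^-1 a)   [inverse elimination on a] = z
apply: tr(b^-1 a^-1 b^-1) = tr(b^-1 a^-1) tr(b) - tr(b^-1 a^-1 b)   [inverse elimination on b] = y*z - x
use: tr(b^-3 a^-1) = tr(b^-1 a^-1 b^-1) tr(b) - tr(b^-1 a^-1)   [inverse elimination on b] = y^2*z - x*y - z
use: tr(b^-2 a^-1 b^-2) = tr(b^-3 a^-1) tr(b) - tr(b^-3 a^-1 b)   [inverse elimination on b] = y^3*z - x*y^2 - 2*y*z + x
tr(b^-2 a) = tr(b^-1 a) tr(b) - tr(b^-1 a b)   [inverse elimination on b] = x*y^2 - y*z - x
use: tr(a b a) = tr(a) tr(b a) - tr(b)   [square of a] = x*z - y
apply: tr(a b a b) = tr(a b) tr(a b) - tr(1)   [split at a repeated a] = z^2 - 2
tr(a b a b^-1) = tr(a b a) tr(b) - tr(a b a b)   [inverse elimination on b] = x*y*z - y^2 - z^2 + 2
tr(a b a b^-2) = tr(a b a b^-1) tr(b) - tr(a b a)   [inverse elimination on b] = x*y^2*z - y^3 - y*z^2 - x*z + 3*y
use: tr(b^-3 a b a) = tr(a b a b^-2) tr(b) - tr(a b a b^-1)   [inverse elimination on b] = x*y^3*z - y^4 - y^2*z^2 - 2*x*y*z + 4*y^2 + z^2 - 2
use: tr(b^-2 a b a^-1 b^-1) = tr(b^-3 a b) tr(a) - tr(b^-3 a b a)   [inverse elimination on a] = -x*y^3*z + x^2*y^2 + y^4 + y^2*z^2 + x*y*z - x^2 - 4*y^2 - z^2 + 2
apply: tr(b^2) = tr(b) tr(b) - tr(1)   [square of b] = y^2 - 2
apply: tr(b a^2 b) = tr(a) tr(b^2 a) - tr(b^2)   [square of a] = x*y*z - x^2 - y^2 + 2
apply: tr(b a^2 b a) = tr(a) tr(b a b a) - tr(b a b)   [square of a] = x*z^2 - y*z - x
tr(a b a^-1 b a) = tr(b a^2 b) tr(a) - tr(b a^2 b a)   [inverse elimination on a] = x^2*y*z - x^3 - x*y^2 - x*z^2 + y*z + 3*x
tr(b a b a b) = tr(b) tr(a b a b) - tr(a b a)   [square of b] = y*z^2 - x*z - y
apply: tr(b a b a b a) = tr(b a b a) tr(b a) - tr(a b)   [split at a repeated b] = z^3 - 3*z
use: tr(a b a^-1 b a b) = tr(b a b a b) tr(a) - tr(b a b a b a)   [inverse elimination on a] = x*y*z^2 - x^2*z - z^3 - x*y + 3*z
use: tr(a b a^-1 b a b^-1) = tr(a b a^-1 b a) tr(b) - tr(a b a^-1 b a b)   [inverse elimination on b] = x^2*y^2*z - x^3*y - x*y^3 - 2*x*y*z^2 + x^2*z + y^2*z + z^3 + 4*x*y - 3*z
tr(a b^-2 a b a^-1 b) = tr(a b a^-1 b a b^-1) tr(b) - tr(a b a^-1 b a)   [inverse elimination on b] = x^2*y^3*z - x^3*y^2 - x*y^4 - 2*x*y^2*z^2 + y^3*z + y*z^3 + x^3 + 5*x*y^2 + x*z^2 - 4*y*z - 3*x
tr(b^-2 a b a^-1 b^-1 a) = tr(a b^-2 a b a^-1) tr(b) - tr(a b^-2 a b a^-1 b)   [inverse elimination on b] = -x^2*y^3*z + x^3*y^2 + x*y^4 + 2*x*y^2*z^2 - y^3*z - y*z^3 - x^3 - 4*x*y^2 - x*z^2 + 3*y*z + 3*x
tr(b^-1 a^-1 b^-2 a b a^-1) = tr(b^-2 a b a^-1 b^-1) tr(a) - tr(b^-2 a b a^-1 b^-1 a)   [inverse elimination on a] = -x*y^2*z^2 + x^2*y*z + y^3*z + y*z^3 - 3*y*z - x
apply: tr(b^-1 a b a^-1) = tr(b^-1 a b) tr(a) - tr(b^-1 a b a)   [inverse elimination on a] = -x*y*z + x^2 + y^2 + z^2 - 2
tr(b^-1 a b a^-2) = tr(b^-1 a b a^-1) tr(a) - tr(b^-1 a b)   [inverse elimination on a] = -x^2*y*z + x^3 + x*y^2 + x*z^2 - 3*x
apply: tr(a^-1 b^-2 a b a^-1) = tr(b^-1 a b a^-2) tr(b) - tr(b^-1 a b a^-2 b)   [inverse elimination on b] = -x^2*y^2*z + x^3*y + x*y^3 + x*y*z^2 - 4*x*y + z
use: tr(a^-1 b^-2 a^-1 b^-2 a b) = tr(b^-1 a^-1 b^-2 a b a^-1) tr(b) - tr(b^-1 a^-1 b^-2 a b a^-1 b)   [inverse elimination on b] = -x*y^3*z^2 + 2*x^2*y^2*z + y^4*z + y^2*z^3 - x^3*y - x*y^3 - x*y*z^2 - 3*y^2*z + 3*x*y - z
use: tr(b^-1 a^-1 b^-2 a^-1 b^-2 a) = tr(a^-1 b^-2 a^-1 b^-2 a) tr(b) - tr(a^-1 b^-2 a^-1 b^-2 a b)   [inverse elimination on b] = x*y^3*z^2 - 2*x^2*y^2*z - y^2*z^3 + x^3*y + x*y*z^2 + y^2*z - 2*x*y + z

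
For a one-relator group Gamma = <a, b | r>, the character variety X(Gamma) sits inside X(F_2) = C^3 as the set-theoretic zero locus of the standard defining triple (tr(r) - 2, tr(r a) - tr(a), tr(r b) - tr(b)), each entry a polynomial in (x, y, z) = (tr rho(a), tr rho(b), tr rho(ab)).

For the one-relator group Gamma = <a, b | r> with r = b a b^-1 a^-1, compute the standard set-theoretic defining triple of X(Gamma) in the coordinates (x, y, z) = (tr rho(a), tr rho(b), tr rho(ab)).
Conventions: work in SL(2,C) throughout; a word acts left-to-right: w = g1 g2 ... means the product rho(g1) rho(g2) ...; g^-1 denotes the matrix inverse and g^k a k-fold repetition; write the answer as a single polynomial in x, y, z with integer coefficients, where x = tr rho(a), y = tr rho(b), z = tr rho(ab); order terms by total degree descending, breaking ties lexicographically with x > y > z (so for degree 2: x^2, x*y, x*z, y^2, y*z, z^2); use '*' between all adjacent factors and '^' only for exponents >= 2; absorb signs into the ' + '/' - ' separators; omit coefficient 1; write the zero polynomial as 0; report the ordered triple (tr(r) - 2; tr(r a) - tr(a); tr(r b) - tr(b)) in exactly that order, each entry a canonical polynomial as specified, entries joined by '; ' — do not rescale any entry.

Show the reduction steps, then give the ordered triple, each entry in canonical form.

-x*y*z + x^2 + y^2 + z^2 - 4; 0; -x*y^2*z + x^2*y + y^3 + y*z^2 - 4*y

tr(b a b) = tr(b) tr(a b) - tr(a)  (reduce the b square) = y*z - x
next, tr(b a b a) = tr(b a) tr(b a) - tr(1)  (split on b) = z^2 - 2
next, tr(a^-1 b a b) = tr(b a b) tr(a) - tr(b a b a)  (eliminate a^-1) = x*y*z - x^2 - z^2 + 2
next, tr(b a b^-1 a^-1) = tr(a^-1 b a) tr(b) - tr(a^-1 b a b)  (eliminate b^-1) = -x*y*z + x^2 + y^2 + z^2 - 2
and tr(a^2 b) = tr(a) tr(b a) - tr(b)  (reduce the a square) = x*z - y
next, tr(a^2) = tr(a) tr(a) - tr(1)  (reduce the a square) = x^2 - 2
next, tr(a b^2 a) = tr(b) tr(a^2 b) - tr(a^2)  (reduce the b square) = x*y*z - x^2 - y^2 + 2
and tr(a b^2 a b) = tr(b) tr(a b a b) - tr(a b a)  (reduce the b square) = y*z^2 - x*z - y
tr(b^2 a b^-1 a) = tr(a b^2 a) tr(b) - tr(a b^2 a b)  (eliminate b^-1) = x*y^2*z - x^2*y - y^3 - y*z^2 + x*z + 3*y
and tr(b a b^-1 a^-1 b) = tr(b^2 a b^-1) tr(a) - tr(b^2 a b^-1 a)  (eliminate a^-1) = -x*y^2*z + x^2*y + y^3 + y*z^2 - 3*y
assemble the triple (tr(r) - 2; tr(r a) - x; tr(r b) - y)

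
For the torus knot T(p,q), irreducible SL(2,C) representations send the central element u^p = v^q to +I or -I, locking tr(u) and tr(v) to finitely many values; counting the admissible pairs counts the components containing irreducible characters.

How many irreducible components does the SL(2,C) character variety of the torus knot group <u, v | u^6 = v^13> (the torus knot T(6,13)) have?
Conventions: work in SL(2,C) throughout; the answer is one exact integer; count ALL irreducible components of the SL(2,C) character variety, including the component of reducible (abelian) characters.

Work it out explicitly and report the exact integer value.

In the torus knot group T(6,13), u^6 = v^13 is central, so an irreducible representation sends it to +I or -I (Schur).
So on each irreducible component the traces are pinned: tr(u) = 2*cos(pi*alpha/6) with 1 <= alpha <= 5, tr(v) = 2*cos(pi*beta/13) with 1 <= beta <= 12.
u^6 = (-1)^alpha I and v^13 = (-1)^beta I must agree, so alpha and beta have equal parity.
count pairs: odd alpha (3 choices) x odd beta (6), plus even alpha (2) x even beta (6): 3*6 + 2*6 = 30.
Total: 30 irreducible-character components + 1 reducible (abelian) component = 31.

31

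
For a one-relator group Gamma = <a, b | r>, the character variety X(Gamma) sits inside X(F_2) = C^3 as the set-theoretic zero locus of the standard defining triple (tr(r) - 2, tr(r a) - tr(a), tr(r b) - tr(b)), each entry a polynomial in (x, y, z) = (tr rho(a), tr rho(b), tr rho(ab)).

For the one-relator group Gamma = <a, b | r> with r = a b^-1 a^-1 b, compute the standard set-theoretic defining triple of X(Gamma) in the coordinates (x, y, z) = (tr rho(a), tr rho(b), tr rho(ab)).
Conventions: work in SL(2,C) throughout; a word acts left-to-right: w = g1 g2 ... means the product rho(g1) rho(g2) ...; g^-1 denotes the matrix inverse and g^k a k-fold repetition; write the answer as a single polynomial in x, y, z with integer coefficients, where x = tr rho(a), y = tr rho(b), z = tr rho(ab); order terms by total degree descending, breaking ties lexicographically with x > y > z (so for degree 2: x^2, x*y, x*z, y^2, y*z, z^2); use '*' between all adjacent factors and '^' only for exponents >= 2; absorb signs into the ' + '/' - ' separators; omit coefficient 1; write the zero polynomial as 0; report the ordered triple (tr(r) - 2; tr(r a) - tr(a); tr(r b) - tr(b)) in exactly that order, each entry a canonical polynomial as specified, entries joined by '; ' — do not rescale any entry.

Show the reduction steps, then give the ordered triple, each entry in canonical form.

-x*y*z + x^2 + y^2 + z^2 - 4; -x^2*y*z + x^3 + x*y^2 + x*z^2 - 4*x; -x*y^2*z + x^2*y + y^3 + y*z^2 - 4*y

trace(b a b) = trace(b) trace(a b) - trace(a) = y*z - x
and trace(b a b a) = trace(b a) trace(b a) - trace(1) = z^2 - 2
and trace(a^-1 b a b) = trace(b a b) trace(a) - trace(b a b a) = x*y*z - x^2 - z^2 + 2
trace(a b^-1 a^-1 b) = trace(a^-1 b a) trace(b) - trace(a^-1 b a b) = -x*y*z + x^2 + y^2 + z^2 - 2
next, trace(b^2) = trace(b) trace(b) - trace(1) = y^2 - 2
next, trace(b a^2 b) = trace(a) trace(b^2 a) - trace(b^2) = x*y*z - x^2 - y^2 + 2
trace(b a^2 b a) = trace(a) trace(b a b a) - trace(b a b) = x*z^2 - y*z - x
next, trace(a^-1 b a^2 b) = trace(b a^2 b) trace(a) - trace(b a^2 b a) = x^2*y*z - x^3 - x*y^2 - x*z^2 + y*z + 3*x
trace(a b^-1 a^-1 b a) = trace(a^-1 b a^2) trace(b) - trace(a^-1 b a^2 b) = -x^2*y*z + x^3 + x*y^2 + x*z^2 - 3*x
trace(b^2 a b) = trace(b) trace(b a b) - trace(b a) = y^2*z - x*y - z
and trace(a b a) = trace(a) trace(b a) - trace(b) = x*z - y
trace(b^2 a b a) = trace(b) trace(a b a b) - trace(a b a) = y*z^2 - x*z - y
next, trace(a^-1 b^2 a b) = trace(b^2 a b) trace(a) - trace(b^2 a b a) = x*y^2*z - x^2*y - y*z^2 + y
trace(a b^-1 a^-1 b^2) = trace(a^-1 b^2 a) trace(b) - trace(a^-1 b^2 a b) = -x*y^2*z + x^2*y + y^3 + y*z^2 - 3*y
assemble the triple (trace(r) - 2; trace(r a) - x; trace(r b) - y)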